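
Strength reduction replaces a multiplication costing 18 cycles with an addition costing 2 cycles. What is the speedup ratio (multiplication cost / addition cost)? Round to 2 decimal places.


Ratio = mult_cost / add_cost = 18 / 2 = 9.0

9.0


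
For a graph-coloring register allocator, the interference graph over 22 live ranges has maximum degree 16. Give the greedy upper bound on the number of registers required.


Greedy coloring never needs more than (max_degree + 1) colors: when coloring a vertex, at most max_degree neighbors are already colored.
Upper bound = 16 + 1 = 17

17


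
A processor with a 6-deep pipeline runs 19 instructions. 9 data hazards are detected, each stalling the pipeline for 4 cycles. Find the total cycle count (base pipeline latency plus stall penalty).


Base cycles = 6 + 19 - 1 = 24
Total stalls = 9 * 4 = 36
Total = 24 + 36 = 60

60


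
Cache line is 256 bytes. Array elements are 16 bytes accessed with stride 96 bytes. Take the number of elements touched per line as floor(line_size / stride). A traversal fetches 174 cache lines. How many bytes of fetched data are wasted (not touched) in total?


Elements per line = floor(256 / 96) = 2
Bytes used per line = 2 * 16 = 32
Wasted per line = 256 - 32 = 224
Total wasted = 224 * 174 = 38976

38976


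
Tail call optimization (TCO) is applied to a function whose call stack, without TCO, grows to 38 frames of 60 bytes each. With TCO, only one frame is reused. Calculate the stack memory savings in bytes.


Without TCO: 38 * 60 = 2280 bytes
With TCO: reuse 1 frame = 60 bytes
Savings = 2280 - 60 = 2220

2220


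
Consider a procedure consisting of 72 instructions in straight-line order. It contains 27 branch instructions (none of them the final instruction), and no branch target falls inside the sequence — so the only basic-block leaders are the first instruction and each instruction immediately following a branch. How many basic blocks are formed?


With no in-sequence branch targets, the leaders are the first instruction plus the instruction after each branch.
Number of basic blocks = branches + 1
= 27 + 1 = 28

28


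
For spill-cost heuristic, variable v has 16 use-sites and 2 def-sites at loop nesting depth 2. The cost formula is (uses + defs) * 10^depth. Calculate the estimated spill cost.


uses + defs = 16 + 2 = 18
10^2 = 100
Spill cost = 18 * 100 = 1800

1800


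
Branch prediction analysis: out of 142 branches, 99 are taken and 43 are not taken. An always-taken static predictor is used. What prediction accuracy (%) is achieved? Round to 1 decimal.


Predictor: always-taken
Correct predictions = 99
Accuracy = 99 / 142 * 100 = 69.7%

69.7


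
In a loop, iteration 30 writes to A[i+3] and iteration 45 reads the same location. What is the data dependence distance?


Distance = read iteration - write iteration
= 45 - 30 = 15

15


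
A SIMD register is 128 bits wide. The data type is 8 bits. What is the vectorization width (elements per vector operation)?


Width = SIMD bits / data type bits
= 128 / 8 = 16

16


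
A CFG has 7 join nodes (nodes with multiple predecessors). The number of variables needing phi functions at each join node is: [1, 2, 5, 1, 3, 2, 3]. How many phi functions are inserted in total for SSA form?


Total phi functions = sum of phi functions at each join node
= 1 + 2 + 5 + 1 + 3 + 2 + 3 = 17

17


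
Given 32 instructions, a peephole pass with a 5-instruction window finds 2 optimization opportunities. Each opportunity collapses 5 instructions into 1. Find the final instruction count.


Each match removes 4 instructions.
Total removed = 2 * 4 = 8
Remaining = 32 - 8 = 24

24


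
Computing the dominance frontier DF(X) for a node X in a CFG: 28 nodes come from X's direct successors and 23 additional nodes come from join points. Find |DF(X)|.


DF(X) = direct successor contributions + join point contributions
= 28 + 23 = 51

51


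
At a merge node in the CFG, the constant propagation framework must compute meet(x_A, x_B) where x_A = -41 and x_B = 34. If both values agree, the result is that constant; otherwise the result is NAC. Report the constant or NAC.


Meet operation: if both paths give the same constant, result is that constant; if they differ, result is NAC (not-a-constant).
Path A: -41, Path B: 34 -> differ
Result: not-a-constant -> NAC

NAC


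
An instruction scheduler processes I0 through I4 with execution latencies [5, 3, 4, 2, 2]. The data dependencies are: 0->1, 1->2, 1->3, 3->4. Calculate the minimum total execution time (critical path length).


Compute longest path through dependency graph: dist(Ik) = max over predecessors of dist + latency(Ik).
dist(I0) = latency 5 = 5
dist(I1) = dist(I0) + 3 = 5 + 3 = 8
dist(I2) = dist(I1) + 4 = 8 + 4 = 12
dist(I3) = dist(I1) + 2 = 8 + 2 = 10
dist(I4) = dist(I3) + 2 = 10 + 2 = 12
Critical path = max dist = 12

12


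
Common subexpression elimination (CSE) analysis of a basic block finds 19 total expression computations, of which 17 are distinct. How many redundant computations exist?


CSE count = total expressions - unique expressions
= 19 - 17 = 2

2


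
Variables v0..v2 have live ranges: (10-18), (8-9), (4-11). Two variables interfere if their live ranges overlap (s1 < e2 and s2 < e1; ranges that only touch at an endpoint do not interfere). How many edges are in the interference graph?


Check all pairs for overlapping intervals.
Two intervals (s1,e1) and (s2,e2) overlap if s1 < e2 and s2 < e1.
v0 (10-18) vs v1..v2: overlaps v2 -> 1
v1 (8-9) vs v2: overlaps v2 -> 1
Total overlapping pairs = 1 + 1 = 2

2


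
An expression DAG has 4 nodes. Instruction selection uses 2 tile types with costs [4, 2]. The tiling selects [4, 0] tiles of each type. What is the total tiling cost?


Total cost = sum(count_i * cost_i)
= 4*4 + 0*2
= 16

16


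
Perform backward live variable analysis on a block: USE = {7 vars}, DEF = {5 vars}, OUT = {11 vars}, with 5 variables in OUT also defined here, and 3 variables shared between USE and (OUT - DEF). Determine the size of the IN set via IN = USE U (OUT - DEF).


OUT - DEF: 11 - 5 = 6
|IN| = |USE| + |OUT - DEF| - |USE ∩ (OUT - DEF)| = 7 + 6 - 3 = 10

10


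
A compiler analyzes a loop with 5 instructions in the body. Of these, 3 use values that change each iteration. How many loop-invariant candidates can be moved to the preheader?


Invariant candidates = total - loop-dependent
= 5 - 3 = 2

2


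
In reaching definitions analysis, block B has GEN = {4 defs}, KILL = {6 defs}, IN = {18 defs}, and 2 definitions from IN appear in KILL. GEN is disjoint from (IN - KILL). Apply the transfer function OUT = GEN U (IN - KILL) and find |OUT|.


IN - KILL: 18 - 2 = 16 surviving definitions
OUT = GEN + surviving = 4 + 16 = 20

20


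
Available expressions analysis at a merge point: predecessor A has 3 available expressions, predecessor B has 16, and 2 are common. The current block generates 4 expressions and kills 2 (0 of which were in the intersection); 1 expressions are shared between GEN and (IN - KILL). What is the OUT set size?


IN = intersection of predecessors = 2
IN - KILL = 2 - 0 = 2
|OUT| = |GEN| + |IN - KILL| - |GEN ∩ (IN - KILL)| = 4 + 2 - 1 = 5

5


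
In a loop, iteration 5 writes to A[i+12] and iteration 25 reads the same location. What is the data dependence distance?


Distance = read iteration - write iteration
= 25 - 5 = 20

20


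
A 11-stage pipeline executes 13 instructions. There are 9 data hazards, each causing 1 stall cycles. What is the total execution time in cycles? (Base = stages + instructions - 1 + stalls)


Base cycles = 11 + 13 - 1 = 23
Total stalls = 9 * 1 = 9
Total = 23 + 9 = 32

32


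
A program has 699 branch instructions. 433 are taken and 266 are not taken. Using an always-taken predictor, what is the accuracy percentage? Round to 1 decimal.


Predictor: always-taken
Correct predictions = 433
Accuracy = 433 / 699 * 100 = 61.9%

61.9


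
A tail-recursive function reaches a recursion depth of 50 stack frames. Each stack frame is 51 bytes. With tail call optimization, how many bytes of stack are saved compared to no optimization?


Without TCO: 50 * 51 = 2550 bytes
With TCO: reuse 1 frame = 51 bytes
Savings = 2550 - 51 = 2499

2499


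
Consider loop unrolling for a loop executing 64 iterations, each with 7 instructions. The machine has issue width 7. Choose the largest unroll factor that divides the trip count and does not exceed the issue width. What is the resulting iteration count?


Largest divisor of 64 <= 7 is 4
New iterations = 64 / 4 = 16

16


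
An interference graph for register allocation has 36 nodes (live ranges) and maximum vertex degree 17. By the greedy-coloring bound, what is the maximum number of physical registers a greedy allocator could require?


Greedy coloring never needs more than (max_degree + 1) colors: when coloring a vertex, at most max_degree neighbors are already colored.
Upper bound = 17 + 1 = 18

18


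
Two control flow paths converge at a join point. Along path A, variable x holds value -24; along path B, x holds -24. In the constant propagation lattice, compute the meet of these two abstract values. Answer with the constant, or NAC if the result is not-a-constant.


Meet operation: if both paths give the same constant, result is that constant; if they differ, result is NAC (not-a-constant).
Path A: -24, Path B: -24 -> equal
Result: constant -> -24

-24


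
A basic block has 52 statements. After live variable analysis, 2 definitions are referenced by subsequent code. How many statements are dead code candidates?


Dead code = total statements - live definitions
= 52 - 2 = 50

50


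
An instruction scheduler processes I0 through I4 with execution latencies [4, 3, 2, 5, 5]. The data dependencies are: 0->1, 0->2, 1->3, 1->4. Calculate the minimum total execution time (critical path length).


Compute longest path through dependency graph: dist(Ik) = max over predecessors of dist + latency(Ik).
dist(I0) = latency 4 = 4
dist(I1) = dist(I0) + 3 = 4 + 3 = 7
dist(I2) = dist(I0) + 2 = 4 + 2 = 6
dist(I3) = dist(I1) + 5 = 7 + 5 = 12
dist(I4) = dist(I1) + 5 = 7 + 5 = 12
Critical path = max dist = 12

12


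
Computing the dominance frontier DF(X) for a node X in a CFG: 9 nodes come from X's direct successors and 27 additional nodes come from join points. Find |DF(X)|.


DF(X) = direct successor contributions + join point contributions
= 9 + 27 = 36

36


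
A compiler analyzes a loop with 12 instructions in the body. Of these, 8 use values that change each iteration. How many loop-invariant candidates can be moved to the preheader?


Invariant candidates = total - loop-dependent
= 12 - 8 = 4

4


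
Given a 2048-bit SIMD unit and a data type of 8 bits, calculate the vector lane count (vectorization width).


Width = SIMD bits / data type bits
= 2048 / 8 = 256

256


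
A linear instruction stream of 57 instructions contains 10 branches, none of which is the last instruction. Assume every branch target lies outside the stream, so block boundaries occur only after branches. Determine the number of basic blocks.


With no in-sequence branch targets, the leaders are the first instruction plus the instruction after each branch.
Number of basic blocks = branches + 1
= 10 + 1 = 11

11


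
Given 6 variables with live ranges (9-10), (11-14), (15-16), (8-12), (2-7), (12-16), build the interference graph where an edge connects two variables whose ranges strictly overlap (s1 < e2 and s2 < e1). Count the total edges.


Check all pairs for overlapping intervals.
Two intervals (s1,e1) and (s2,e2) overlap if s1 < e2 and s2 < e1.
v0 (9-10) vs v1..v5: overlaps v3 -> 1
v1 (11-14) vs v2..v5: overlaps v3, v5 -> 2
v2 (15-16) vs v3..v5: overlaps v5 -> 1
v3 (8-12) vs v4..v5: overlaps none -> 0
v4 (2-7) vs v5: overlaps none -> 0
Total overlapping pairs = 1 + 2 + 1 + 0 + 0 = 4

4


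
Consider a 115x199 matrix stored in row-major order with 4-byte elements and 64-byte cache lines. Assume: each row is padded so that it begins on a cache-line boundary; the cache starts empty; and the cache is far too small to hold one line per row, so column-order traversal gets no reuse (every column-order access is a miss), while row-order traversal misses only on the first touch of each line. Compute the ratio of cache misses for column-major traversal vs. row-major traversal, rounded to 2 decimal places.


Each row occupies 199 * 4 = 796 bytes and starts on a line boundary, so it spans ceil(796 / 64) = 13 cache lines.
Row-major traversal misses (one per line touched): 115 * ceil(199 * 4 / 64) = 1495
Column-major traversal misses (no reuse, every access misses): 115 * 199 = 22885
Ratio = 22885 / 1495 = 15.31

15.31


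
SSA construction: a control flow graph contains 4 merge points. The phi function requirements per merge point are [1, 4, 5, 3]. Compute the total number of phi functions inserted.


Total phi functions = sum of phi functions at each join node
= 1 + 4 + 5 + 3 = 13

13


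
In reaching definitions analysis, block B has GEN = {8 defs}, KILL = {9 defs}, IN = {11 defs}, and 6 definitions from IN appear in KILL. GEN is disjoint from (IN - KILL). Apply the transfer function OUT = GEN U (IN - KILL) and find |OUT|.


IN - KILL: 11 - 6 = 5 surviving definitions
OUT = GEN + surviving = 8 + 5 = 13

13


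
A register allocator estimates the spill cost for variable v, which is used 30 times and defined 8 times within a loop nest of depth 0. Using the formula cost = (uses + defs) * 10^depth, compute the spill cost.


uses + defs = 30 + 8 = 38
10^0 = 1
Spill cost = 38 * 1 = 38

38


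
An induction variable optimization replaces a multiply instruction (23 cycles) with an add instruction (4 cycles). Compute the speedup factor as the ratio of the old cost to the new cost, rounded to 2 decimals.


Ratio = mult_cost / add_cost = 23 / 4 = 5.75

5.75


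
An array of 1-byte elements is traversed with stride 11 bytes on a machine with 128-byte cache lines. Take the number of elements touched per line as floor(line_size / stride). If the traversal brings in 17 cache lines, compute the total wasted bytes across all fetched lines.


Elements per line = floor(128 / 11) = 11
Bytes used per line = 11 * 1 = 11
Wasted per line = 128 - 11 = 117
Total wasted = 117 * 17 = 1989

1989


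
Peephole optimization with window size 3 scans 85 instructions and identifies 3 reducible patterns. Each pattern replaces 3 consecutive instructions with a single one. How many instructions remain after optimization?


Each match removes 2 instructions.
Total removed = 3 * 2 = 6
Remaining = 85 - 6 = 79

79


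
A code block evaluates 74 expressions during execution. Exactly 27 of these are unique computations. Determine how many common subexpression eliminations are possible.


CSE count = total expressions - unique expressions
= 74 - 27 = 47

47


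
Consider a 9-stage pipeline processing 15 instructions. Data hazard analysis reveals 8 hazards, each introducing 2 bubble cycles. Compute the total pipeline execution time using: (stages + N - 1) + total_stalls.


Base cycles = 9 + 15 - 1 = 23
Total stalls = 8 * 2 = 16
Total = 23 + 16 = 39

39


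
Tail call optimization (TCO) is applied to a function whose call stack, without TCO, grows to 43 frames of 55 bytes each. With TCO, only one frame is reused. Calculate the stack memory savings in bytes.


Without TCO: 43 * 55 = 2365 bytes
With TCO: reuse 1 frame = 55 bytes
Savings = 2365 - 55 = 2310

2310


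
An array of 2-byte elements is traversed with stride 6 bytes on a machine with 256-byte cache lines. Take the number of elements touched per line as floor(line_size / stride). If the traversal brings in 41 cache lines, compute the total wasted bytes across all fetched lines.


Elements per line = floor(256 / 6) = 42
Bytes used per line = 42 * 2 = 84
Wasted per line = 256 - 84 = 172
Total wasted = 172 * 41 = 7052

7052


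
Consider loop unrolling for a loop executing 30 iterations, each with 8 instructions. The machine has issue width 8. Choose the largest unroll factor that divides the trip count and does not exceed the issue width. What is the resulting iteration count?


Largest divisor of 30 <= 8 is 6
New iterations = 30 / 6 = 5

5


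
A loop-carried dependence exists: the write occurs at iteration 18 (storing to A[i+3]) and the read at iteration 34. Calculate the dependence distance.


Distance = read iteration - write iteration
= 34 - 18 = 16

16


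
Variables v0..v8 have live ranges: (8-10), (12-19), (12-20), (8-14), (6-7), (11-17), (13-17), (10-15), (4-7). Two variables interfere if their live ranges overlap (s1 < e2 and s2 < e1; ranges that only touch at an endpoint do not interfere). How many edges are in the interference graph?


Check all pairs for overlapping intervals.
Two intervals (s1,e1) and (s2,e2) overlap if s1 < e2 and s2 < e1.
v0 (8-10) vs v1..v8: overlaps v3 -> 1
v1 (12-19) vs v2..v8: overlaps v2, v3, v5, v6, v7 -> 5
v2 (12-20) vs v3..v8: overlaps v3, v5, v6, v7 -> 4
v3 (8-14) vs v4..v8: overlaps v5, v6, v7 -> 3
v4 (6-7) vs v5..v8: overlaps v8 -> 1
v5 (11-17) vs v6..v8: overlaps v6, v7 -> 2
v6 (13-17) vs v7..v8: overlaps v7 -> 1
v7 (10-15) vs v8: overlaps none -> 0
Total overlapping pairs = 1 + 5 + 4 + 3 + 1 + 2 + 1 + 0 = 17

17


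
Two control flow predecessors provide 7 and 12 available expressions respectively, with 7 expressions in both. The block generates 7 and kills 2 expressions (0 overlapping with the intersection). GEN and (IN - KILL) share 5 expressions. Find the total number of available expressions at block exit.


IN = intersection of predecessors = 7
IN - KILL = 7 - 0 = 7
|OUT| = |GEN| + |IN - KILL| - |GEN ∩ (IN - KILL)| = 7 + 7 - 5 = 9

9


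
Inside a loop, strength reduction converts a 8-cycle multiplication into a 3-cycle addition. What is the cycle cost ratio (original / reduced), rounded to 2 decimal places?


Ratio = mult_cost / add_cost = 8 / 3 = 2.67

2.67


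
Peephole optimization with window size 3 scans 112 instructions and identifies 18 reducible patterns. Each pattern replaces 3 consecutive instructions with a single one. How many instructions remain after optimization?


Each match removes 2 instructions.
Total removed = 18 * 2 = 36
Remaining = 112 - 36 = 76

76


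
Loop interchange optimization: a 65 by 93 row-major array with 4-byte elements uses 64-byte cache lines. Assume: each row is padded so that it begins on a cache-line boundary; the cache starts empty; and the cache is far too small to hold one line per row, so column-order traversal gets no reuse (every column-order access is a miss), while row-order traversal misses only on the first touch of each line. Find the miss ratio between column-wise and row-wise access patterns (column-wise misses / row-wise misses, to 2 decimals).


Each row occupies 93 * 4 = 372 bytes and starts on a line boundary, so it spans ceil(372 / 64) = 6 cache lines.
Row-major traversal misses (one per line touched): 65 * ceil(93 * 4 / 64) = 390
Column-major traversal misses (no reuse, every access misses): 65 * 93 = 6045
Ratio = 6045 / 390 = 15.5

15.5


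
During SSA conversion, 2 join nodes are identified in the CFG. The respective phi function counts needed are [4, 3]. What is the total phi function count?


Total phi functions = sum of phi functions at each join node
= 4 + 3 = 7

7


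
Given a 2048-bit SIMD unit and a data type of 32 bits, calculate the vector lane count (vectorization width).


Width = SIMD bits / data type bits
= 2048 / 32 = 64

64


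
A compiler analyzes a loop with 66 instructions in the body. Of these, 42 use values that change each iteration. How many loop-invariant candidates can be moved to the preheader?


Invariant candidates = total - loop-dependent
= 66 - 42 = 24

24


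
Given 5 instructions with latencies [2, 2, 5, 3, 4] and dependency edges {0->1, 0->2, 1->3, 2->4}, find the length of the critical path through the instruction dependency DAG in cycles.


Compute longest path through dependency graph: dist(Ik) = max over predecessors of dist + latency(Ik).
dist(I0) = latency 2 = 2
dist(I1) = dist(I0) + 2 = 2 + 2 = 4
dist(I2) = dist(I0) + 5 = 2 + 5 = 7
dist(I3) = dist(I1) + 3 = 4 + 3 = 7
dist(I4) = dist(I2) + 4 = 7 + 4 = 11
Critical path = max dist = 11

11


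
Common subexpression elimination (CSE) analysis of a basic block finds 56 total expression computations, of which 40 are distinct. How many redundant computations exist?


CSE count = total expressions - unique expressions
= 56 - 40 = 16

16


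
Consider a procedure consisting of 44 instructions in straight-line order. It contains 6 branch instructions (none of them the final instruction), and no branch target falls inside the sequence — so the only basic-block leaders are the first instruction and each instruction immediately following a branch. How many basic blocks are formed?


With no in-sequence branch targets, the leaders are the first instruction plus the instruction after each branch.
Number of basic blocks = branches + 1
= 6 + 1 = 7

7


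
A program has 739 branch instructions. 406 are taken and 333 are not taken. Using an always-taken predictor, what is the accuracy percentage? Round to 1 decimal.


Predictor: always-taken
Correct predictions = 406
Accuracy = 406 / 739 * 100 = 54.9%

54.9


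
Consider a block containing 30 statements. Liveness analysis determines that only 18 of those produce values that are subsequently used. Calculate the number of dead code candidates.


Dead code = total statements - live definitions
= 30 - 18 = 12

12


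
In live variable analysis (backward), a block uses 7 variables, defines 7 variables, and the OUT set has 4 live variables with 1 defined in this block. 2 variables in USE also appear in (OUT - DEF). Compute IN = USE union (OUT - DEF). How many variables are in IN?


OUT - DEF: 4 - 1 = 3
|IN| = |USE| + |OUT - DEF| - |USE ∩ (OUT - DEF)| = 7 + 3 - 2 = 8

8


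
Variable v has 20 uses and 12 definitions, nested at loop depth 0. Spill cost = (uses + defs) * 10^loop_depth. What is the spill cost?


uses + defs = 20 + 12 = 32
10^0 = 1
Spill cost = 32 * 1 = 32

32


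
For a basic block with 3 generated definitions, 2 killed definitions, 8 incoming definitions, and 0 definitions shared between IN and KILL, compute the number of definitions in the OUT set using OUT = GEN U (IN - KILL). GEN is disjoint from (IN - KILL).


IN - KILL: 8 - 0 = 8 surviving definitions
OUT = GEN + surviving = 3 + 8 = 11

11


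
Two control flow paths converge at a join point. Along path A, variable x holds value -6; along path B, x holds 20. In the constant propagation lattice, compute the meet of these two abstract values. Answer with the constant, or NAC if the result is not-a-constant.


Meet operation: if both paths give the same constant, result is that constant; if they differ, result is NAC (not-a-constant).
Path A: -6, Path B: 20 -> differ
Result: not-a-constant -> NAC

NAC


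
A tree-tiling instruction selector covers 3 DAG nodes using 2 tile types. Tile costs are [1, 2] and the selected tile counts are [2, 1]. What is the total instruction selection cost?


Total cost = sum(count_i * cost_i)
= 2*1 + 1*2
= 4

4


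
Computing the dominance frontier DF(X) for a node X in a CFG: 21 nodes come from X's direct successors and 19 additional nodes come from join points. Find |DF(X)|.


DF(X) = direct successor contributions + join point contributions
= 21 + 19 = 40

40


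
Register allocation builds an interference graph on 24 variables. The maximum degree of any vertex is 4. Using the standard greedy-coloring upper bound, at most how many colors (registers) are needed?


Greedy coloring never needs more than (max_degree + 1) colors: when coloring a vertex, at most max_degree neighbors are already colored.
Upper bound = 4 + 1 = 5

5


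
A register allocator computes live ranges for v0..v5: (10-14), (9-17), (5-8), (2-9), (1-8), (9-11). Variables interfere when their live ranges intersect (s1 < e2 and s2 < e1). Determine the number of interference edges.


Check all pairs for overlapping intervals.
Two intervals (s1,e1) and (s2,e2) overlap if s1 < e2 and s2 < e1.
v0 (10-14) vs v1..v5: overlaps v1, v5 -> 2
v1 (9-17) vs v2..v5: overlaps v5 -> 1
v2 (5-8) vs v3..v5: overlaps v3, v4 -> 2
v3 (2-9) vs v4..v5: overlaps v4 -> 1
v4 (1-8) vs v5: overlaps none -> 0
Total overlapping pairs = 2 + 1 + 2 + 1 + 0 = 6

6


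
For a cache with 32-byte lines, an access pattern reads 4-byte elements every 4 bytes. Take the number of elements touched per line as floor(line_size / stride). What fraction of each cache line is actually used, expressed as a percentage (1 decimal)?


Elements per cache line = floor(32 / 4) = 8
Bytes used = 8 * 4 = 32
Utilization = 32 / 32 * 100 = 100.0%

100.0


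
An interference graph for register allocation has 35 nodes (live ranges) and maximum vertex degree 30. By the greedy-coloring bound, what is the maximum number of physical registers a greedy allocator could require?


Greedy coloring never needs more than (max_degree + 1) colors: when coloring a vertex, at most max_degree neighbors are already colored.
Upper bound = 30 + 1 = 31

31


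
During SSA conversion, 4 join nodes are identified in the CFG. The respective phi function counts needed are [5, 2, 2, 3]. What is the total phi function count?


Total phi functions = sum of phi functions at each join node
= 5 + 2 + 2 + 3 = 12

12


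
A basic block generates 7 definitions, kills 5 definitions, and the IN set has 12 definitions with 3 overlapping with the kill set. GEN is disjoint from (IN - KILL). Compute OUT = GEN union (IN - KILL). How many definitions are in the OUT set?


IN - KILL: 12 - 3 = 9 surviving definitions
OUT = GEN + surviving = 7 + 9 = 16

16


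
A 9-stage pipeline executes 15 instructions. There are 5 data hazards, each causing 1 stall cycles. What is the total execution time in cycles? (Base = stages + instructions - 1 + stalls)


Base cycles = 9 + 15 - 1 = 23
Total stalls = 5 * 1 = 5
Total = 23 + 5 = 28

28


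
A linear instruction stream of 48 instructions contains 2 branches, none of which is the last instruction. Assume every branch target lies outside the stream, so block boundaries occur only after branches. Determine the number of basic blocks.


With no in-sequence branch targets, the leaders are the first instruction plus the instruction after each branch.
Number of basic blocks = branches + 1
= 2 + 1 = 3

3


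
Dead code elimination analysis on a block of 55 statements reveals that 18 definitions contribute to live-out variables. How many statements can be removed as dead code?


Dead code = total statements - live definitions
= 55 - 18 = 37

37


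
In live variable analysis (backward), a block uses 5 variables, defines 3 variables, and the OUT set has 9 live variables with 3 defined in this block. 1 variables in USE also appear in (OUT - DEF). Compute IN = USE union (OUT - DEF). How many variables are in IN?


OUT - DEF: 9 - 3 = 6
|IN| = |USE| + |OUT - DEF| - |USE ∩ (OUT - DEF)| = 5 + 6 - 1 = 10

10


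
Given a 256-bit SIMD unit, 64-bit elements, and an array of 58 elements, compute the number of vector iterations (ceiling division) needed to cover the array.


Width = 256 / 64 = 4 elements per vector op
Iterations = ceil(58 / 4) = 15

15


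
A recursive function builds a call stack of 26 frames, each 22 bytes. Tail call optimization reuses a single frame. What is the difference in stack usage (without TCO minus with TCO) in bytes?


Without TCO: 26 * 22 = 572 bytes
With TCO: reuse 1 frame = 22 bytes
Savings = 572 - 22 = 550

550


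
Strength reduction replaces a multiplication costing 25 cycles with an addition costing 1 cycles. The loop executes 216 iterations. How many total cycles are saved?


Per-iteration saving = 25 - 1 = 24
Total saved = 216 * 24 = 5184

5184


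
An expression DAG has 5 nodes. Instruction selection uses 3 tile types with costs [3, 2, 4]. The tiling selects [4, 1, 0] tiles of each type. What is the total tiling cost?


Total cost = sum(count_i * cost_i)
= 4*3 + 1*2 + 0*4
= 14

14


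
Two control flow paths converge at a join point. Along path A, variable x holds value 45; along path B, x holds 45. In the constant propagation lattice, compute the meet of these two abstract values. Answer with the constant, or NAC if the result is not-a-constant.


Meet operation: if both paths give the same constant, result is that constant; if they differ, result is NAC (not-a-constant).
Path A: 45, Path B: 45 -> equal
Result: constant -> 45

45


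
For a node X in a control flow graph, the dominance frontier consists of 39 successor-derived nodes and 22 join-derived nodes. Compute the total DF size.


DF(X) = direct successor contributions + join point contributions
= 39 + 22 = 61

61


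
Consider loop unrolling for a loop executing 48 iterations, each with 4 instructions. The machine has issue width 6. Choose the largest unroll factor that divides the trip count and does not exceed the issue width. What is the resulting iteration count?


Largest divisor of 48 <= 6 is 6
New iterations = 48 / 6 = 8

8


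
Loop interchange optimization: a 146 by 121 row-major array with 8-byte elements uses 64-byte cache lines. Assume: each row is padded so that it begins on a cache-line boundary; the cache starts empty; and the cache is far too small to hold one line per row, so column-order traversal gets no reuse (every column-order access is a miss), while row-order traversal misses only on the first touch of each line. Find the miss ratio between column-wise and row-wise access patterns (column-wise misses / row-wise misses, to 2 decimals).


Each row occupies 121 * 8 = 968 bytes and starts on a line boundary, so it spans ceil(968 / 64) = 16 cache lines.
Row-major traversal misses (one per line touched): 146 * ceil(121 * 8 / 64) = 2336
Column-major traversal misses (no reuse, every access misses): 146 * 121 = 17666
Ratio = 17666 / 2336 = 7.56

7.56


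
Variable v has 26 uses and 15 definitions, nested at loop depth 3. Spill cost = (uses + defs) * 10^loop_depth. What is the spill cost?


uses + defs = 26 + 15 = 41
10^3 = 1000
Spill cost = 41 * 1000 = 41000

41000


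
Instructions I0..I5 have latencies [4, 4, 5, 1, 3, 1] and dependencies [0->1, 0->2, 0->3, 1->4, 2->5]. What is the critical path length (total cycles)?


Compute longest path through dependency graph: dist(Ik) = max over predecessors of dist + latency(Ik).
dist(I0) = latency 4 = 4
dist(I1) = dist(I0) + 4 = 4 + 4 = 8
dist(I2) = dist(I0) + 5 = 4 + 5 = 9
dist(I3) = dist(I0) + 1 = 4 + 1 = 5
dist(I4) = dist(I1) + 3 = 8 + 3 = 11
dist(I5) = dist(I2) + 1 = 9 + 1 = 10
Critical path = max dist = 11

11


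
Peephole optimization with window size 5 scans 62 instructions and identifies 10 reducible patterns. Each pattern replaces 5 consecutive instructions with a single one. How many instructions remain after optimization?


Each match removes 4 instructions.
Total removed = 10 * 4 = 40
Remaining = 62 - 40 = 22

22


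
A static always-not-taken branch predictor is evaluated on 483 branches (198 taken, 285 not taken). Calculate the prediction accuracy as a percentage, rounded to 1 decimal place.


Predictor: always-not-taken
Correct predictions = 285
Accuracy = 285 / 483 * 100 = 59.0%

59.0


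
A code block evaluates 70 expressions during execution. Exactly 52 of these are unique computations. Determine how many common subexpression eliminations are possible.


CSE count = total expressions - unique expressions
= 70 - 52 = 18

18


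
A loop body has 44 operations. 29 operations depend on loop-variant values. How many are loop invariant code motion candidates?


Invariant candidates = total - loop-dependent
= 44 - 29 = 15

15


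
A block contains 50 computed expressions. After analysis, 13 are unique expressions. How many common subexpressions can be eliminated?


CSE count = total expressions - unique expressions
= 50 - 13 = 37

37


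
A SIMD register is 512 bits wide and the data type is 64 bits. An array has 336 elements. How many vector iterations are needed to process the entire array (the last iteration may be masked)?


Width = 512 / 64 = 8 elements per vector op
Iterations = ceil(336 / 8) = 42

42


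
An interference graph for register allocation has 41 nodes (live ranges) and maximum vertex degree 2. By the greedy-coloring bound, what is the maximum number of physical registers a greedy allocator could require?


Greedy coloring never needs more than (max_degree + 1) colors: when coloring a vertex, at most max_degree neighbors are already colored.
Upper bound = 2 + 1 = 3

3


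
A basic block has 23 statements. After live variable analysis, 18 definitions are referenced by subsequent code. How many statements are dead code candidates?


Dead code = total statements - live definitions
= 23 - 18 = 5

5


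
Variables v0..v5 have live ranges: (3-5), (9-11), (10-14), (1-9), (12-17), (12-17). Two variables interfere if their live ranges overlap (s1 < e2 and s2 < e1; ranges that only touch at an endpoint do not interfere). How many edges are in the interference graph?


Check all pairs for overlapping intervals.
Two intervals (s1,e1) and (s2,e2) overlap if s1 < e2 and s2 < e1.
v0 (3-5) vs v1..v5: overlaps v3 -> 1
v1 (9-11) vs v2..v5: overlaps v2 -> 1
v2 (10-14) vs v3..v5: overlaps v4, v5 -> 2
v3 (1-9) vs v4..v5: overlaps none -> 0
v4 (12-17) vs v5: overlaps v5 -> 1
Total overlapping pairs = 1 + 1 + 2 + 0 + 1 = 5

5


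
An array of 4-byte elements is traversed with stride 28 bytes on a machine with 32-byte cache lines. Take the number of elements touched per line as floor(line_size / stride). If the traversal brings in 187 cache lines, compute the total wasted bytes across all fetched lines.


Elements per line = floor(32 / 28) = 1
Bytes used per line = 1 * 4 = 4
Wasted per line = 32 - 4 = 28
Total wasted = 28 * 187 = 5236

5236


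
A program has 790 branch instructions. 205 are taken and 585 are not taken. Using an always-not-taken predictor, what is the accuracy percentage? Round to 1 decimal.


Predictor: always-not-taken
Correct predictions = 585
Accuracy = 585 / 790 * 100 = 74.1%

74.1


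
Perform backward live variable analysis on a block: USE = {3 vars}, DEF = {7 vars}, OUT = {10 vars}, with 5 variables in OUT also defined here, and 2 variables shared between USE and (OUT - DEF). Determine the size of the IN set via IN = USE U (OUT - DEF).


OUT - DEF: 10 - 5 = 5
|IN| = |USE| + |OUT - DEF| - |USE ∩ (OUT - DEF)| = 3 + 5 - 2 = 6

6


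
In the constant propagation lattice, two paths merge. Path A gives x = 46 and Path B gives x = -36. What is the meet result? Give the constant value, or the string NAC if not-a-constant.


Meet operation: if both paths give the same constant, result is that constant; if they differ, result is NAC (not-a-constant).
Path A: 46, Path B: -36 -> differ
Result: not-a-constant -> NAC

NAC


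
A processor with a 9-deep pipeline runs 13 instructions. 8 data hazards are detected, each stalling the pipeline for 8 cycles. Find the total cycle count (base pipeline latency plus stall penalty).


Base cycles = 9 + 13 - 1 = 21
Total stalls = 8 * 8 = 64
Total = 21 + 64 = 85

85


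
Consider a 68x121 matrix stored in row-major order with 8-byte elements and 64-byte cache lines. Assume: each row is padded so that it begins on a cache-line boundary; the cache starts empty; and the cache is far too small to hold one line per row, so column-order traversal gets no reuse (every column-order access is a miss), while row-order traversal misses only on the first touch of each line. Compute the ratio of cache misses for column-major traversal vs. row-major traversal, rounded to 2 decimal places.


Each row occupies 121 * 8 = 968 bytes and starts on a line boundary, so it spans ceil(968 / 64) = 16 cache lines.
Row-major traversal misses (one per line touched): 68 * ceil(121 * 8 / 64) = 1088
Column-major traversal misses (no reuse, every access misses): 68 * 121 = 8228
Ratio = 8228 / 1088 = 7.56

7.56


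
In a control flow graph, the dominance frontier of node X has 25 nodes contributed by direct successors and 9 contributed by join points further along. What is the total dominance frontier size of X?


DF(X) = direct successor contributions + join point contributions
= 25 + 9 = 34

34


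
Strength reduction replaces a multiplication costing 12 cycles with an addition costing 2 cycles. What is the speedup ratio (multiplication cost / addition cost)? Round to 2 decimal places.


Ratio = mult_cost / add_cost = 12 / 2 = 6.0

6.0


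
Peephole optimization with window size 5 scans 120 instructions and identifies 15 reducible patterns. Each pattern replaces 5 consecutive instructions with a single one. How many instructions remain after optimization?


Each match removes 4 instructions.
Total removed = 15 * 4 = 60
Remaining = 120 - 60 = 60

60


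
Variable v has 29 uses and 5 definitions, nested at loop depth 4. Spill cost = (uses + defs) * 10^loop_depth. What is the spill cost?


uses + defs = 29 + 5 = 34
10^4 = 10000
Spill cost = 34 * 10000 = 340000

340000


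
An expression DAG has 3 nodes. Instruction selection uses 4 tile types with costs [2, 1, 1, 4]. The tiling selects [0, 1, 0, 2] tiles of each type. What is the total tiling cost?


Total cost = sum(count_i * cost_i)
= 0*2 + 1*1 + 0*1 + 2*4
= 9

9


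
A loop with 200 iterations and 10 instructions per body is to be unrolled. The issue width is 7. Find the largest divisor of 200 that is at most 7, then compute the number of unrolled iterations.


Largest divisor of 200 <= 7 is 5
New iterations = 200 / 5 = 40

40


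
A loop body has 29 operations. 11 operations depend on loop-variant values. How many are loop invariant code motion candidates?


Invariant candidates = total - loop-dependent
= 29 - 11 = 18

18


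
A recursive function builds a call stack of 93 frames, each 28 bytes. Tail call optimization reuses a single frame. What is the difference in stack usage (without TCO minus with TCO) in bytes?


Without TCO: 93 * 28 = 2604 bytes
With TCO: reuse 1 frame = 28 bytes
Savings = 2604 - 28 = 2576

2576


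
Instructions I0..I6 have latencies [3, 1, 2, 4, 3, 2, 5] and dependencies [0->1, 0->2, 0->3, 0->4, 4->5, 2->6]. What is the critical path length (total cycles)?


Compute longest path through dependency graph: dist(Ik) = max over predecessors of dist + latency(Ik).
dist(I0) = latency 3 = 3
dist(I1) = dist(I0) + 1 = 3 + 1 = 4
dist(I2) = dist(I0) + 2 = 3 + 2 = 5
dist(I3) = dist(I0) + 4 = 3 + 4 = 7
dist(I4) = dist(I0) + 3 = 3 + 3 = 6
dist(I5) = dist(I4) + 2 = 6 + 2 = 8
dist(I6) = dist(I2) + 5 = 5 + 5 = 10
Critical path = max dist = 10

10


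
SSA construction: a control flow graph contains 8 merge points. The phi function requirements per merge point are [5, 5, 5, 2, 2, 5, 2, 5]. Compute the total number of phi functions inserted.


Total phi functions = sum of phi functions at each join node
= 5 + 5 + 5 + 2 + 2 + 5 + 2 + 5 = 31

31


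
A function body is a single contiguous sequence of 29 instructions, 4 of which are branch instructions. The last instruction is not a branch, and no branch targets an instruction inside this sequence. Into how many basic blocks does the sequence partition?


With no in-sequence branch targets, the leaders are the first instruction plus the instruction after each branch.
Number of basic blocks = branches + 1
= 4 + 1 = 5

5


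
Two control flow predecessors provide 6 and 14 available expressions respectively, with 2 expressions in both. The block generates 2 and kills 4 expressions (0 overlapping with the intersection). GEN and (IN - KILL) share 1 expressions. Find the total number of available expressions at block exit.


IN = intersection of predecessors = 2
IN - KILL = 2 - 0 = 2
|OUT| = |GEN| + |IN - KILL| - |GEN ∩ (IN - KILL)| = 2 + 2 - 1 = 3

3
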